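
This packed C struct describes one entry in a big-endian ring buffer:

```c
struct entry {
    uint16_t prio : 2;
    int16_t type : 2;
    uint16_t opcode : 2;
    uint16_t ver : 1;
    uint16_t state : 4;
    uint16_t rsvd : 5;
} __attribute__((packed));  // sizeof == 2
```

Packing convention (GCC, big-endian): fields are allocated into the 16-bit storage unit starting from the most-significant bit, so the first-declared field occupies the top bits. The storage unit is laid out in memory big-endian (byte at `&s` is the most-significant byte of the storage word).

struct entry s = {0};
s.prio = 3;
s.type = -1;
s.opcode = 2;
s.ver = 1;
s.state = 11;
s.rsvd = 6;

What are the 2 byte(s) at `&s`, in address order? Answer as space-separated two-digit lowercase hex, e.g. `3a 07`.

fb 66

[14+:2] prio=3 & 0x3 = 0x3; word=0xc000
[12+:2] type=-1 & 0x3 = 0x3; word=0xf000
[10+:2] opcode=2 & 0x3 = 0x2; word=0xf800
[9+:1] ver=1 & 0x1 = 0x1; word=0xfa00
[5+:4] state=11 & 0xf = 0xb; word=0xfb60
[0+:5] rsvd=6 & 0x1f = 0x6; word=0xfb66
word = 0xfb66 → big-endian bytes:
  [0]=0xfb  [1]=0x66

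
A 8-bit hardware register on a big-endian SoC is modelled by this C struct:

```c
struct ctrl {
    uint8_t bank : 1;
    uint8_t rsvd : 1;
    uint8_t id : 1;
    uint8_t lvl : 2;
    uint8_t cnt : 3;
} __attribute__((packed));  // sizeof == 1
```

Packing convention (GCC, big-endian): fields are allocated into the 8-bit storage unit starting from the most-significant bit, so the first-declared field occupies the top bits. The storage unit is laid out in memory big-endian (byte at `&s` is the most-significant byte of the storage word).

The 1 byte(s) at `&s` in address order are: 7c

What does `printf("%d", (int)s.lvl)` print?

[0]=0x7c (big-endian) → word 0x7c
bank [7+:1] = (word>>7) & 0x1 = 0
rsvd [6+:1] = (word>>6) & 0x1 = 1
id [5+:1] = (word>>5) & 0x1 = 1
lvl [3+:2] = (word>>3) & 0x3 = 3  ←
cnt [0+:3] = (word>>0) & 0x7 = 4

3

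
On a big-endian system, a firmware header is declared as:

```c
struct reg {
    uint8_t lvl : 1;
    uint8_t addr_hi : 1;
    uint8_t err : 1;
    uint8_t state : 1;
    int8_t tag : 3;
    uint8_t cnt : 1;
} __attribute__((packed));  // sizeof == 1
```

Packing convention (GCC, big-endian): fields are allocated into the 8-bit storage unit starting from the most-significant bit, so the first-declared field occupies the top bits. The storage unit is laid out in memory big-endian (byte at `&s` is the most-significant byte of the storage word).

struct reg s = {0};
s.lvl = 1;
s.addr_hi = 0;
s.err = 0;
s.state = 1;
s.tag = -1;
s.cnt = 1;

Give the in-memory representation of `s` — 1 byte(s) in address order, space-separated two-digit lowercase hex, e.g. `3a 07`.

lvl:1 = 1 → 0x1 << 7 → word 0x80
addr_hi:1 = 0 → 0x0 << 6 → word 0x80
err:1 = 0 → 0x0 << 5 → word 0x80
state:1 = 1 → 0x1 << 4 → word 0x90
tag:3 = -1 → 0x7 << 1 → word 0x9e
cnt:1 = 1 → 0x1 << 0 → word 0x9f
word = 0x9f → big-endian bytes:
  [0]=0x9f

9f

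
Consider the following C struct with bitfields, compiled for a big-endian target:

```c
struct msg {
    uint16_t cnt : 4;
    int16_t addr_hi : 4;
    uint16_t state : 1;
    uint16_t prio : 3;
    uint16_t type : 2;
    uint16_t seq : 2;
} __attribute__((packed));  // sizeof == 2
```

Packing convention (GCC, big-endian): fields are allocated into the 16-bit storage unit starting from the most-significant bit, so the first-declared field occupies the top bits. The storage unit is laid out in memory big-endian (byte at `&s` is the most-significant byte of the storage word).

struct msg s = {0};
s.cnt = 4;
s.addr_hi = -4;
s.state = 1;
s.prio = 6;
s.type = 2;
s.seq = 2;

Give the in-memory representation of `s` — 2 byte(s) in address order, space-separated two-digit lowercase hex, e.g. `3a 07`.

4c ea

cnt:4 = 4 → 0x4 << 12 → word 0x4000
addr_hi:4 = -4 → 0xc << 8 → word 0x4c00
state:1 = 1 → 0x1 << 7 → word 0x4c80
prio:3 = 6 → 0x6 << 4 → word 0x4ce0
type:2 = 2 → 0x2 << 2 → word 0x4ce8
seq:2 = 2 → 0x2 << 0 → word 0x4cea
word = 0x4cea → big-endian bytes:
  [0]=0x4c  [1]=0xea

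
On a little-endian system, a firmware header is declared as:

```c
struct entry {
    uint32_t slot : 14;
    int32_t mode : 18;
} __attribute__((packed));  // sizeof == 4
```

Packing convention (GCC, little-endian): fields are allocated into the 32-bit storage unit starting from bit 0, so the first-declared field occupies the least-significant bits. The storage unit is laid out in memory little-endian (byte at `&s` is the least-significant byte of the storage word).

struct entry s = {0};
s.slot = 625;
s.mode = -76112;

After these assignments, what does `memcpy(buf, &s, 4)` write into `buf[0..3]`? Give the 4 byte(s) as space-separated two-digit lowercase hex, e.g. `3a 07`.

slot:14 = 625 → 0x271 << 0 → word 0x00000271
mode:18 = -76112 → 0x2d6b0 << 14 → word 0xb5ac0271
word = 0xb5ac0271 → little-endian bytes:
  [0]=0x71  [1]=0x02  [2]=0xac  [3]=0xb5

71 02 ac b5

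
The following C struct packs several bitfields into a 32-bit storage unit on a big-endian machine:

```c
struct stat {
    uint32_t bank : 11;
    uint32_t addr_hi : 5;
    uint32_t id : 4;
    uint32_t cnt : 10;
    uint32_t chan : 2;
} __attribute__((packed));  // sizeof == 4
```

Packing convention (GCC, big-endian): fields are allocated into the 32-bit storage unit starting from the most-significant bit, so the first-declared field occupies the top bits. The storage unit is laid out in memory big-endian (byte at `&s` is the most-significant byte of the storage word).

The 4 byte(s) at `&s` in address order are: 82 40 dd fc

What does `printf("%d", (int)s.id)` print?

13

[0]=0x82 [1]=0x40 [2]=0xdd [3]=0xfc (big-endian) → word 0x8240ddfc
bank:11 @ bit 21 → (0x8240ddfc>>21)&0x7ff = 0x412
addr_hi:5 @ bit 16 → (0x8240ddfc>>16)&0x1f = 0x0
id:4 @ bit 12 → (0x8240ddfc>>12)&0xf = 0xd  ←
cnt:10 @ bit 2 → (0x8240ddfc>>2)&0x3ff = 0x37f
chan:2 @ bit 0 → (0x8240ddfc>>0)&0x3 = 0x0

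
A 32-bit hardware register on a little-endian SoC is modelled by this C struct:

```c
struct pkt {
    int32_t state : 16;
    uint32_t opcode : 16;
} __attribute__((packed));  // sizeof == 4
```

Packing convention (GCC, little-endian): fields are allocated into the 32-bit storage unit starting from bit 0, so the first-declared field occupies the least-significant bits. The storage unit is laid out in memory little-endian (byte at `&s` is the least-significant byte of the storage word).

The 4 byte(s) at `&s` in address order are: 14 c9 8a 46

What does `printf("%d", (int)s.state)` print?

[0]=0x14 [1]=0xc9 [2]=0x8a [3]=0x46 (little-endian) → word 0x468ac914
state [0+:16] = (word>>0) & 0xffff = 51476  ←
opcode [16+:16] = (word>>16) & 0xffff = 18058
state signed 16b, MSB=1: 51476 - 65536 = -14060

-14060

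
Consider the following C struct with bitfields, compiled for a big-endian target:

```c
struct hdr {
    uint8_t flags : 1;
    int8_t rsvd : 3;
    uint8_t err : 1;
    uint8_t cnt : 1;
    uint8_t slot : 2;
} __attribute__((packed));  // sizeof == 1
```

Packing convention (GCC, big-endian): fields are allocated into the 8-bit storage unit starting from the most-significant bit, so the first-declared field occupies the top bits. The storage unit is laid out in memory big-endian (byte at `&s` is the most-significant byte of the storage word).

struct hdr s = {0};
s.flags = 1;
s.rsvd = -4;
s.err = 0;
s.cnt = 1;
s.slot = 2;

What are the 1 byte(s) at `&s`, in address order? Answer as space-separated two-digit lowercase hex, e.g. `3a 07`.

flags (1b) val=1 bits=0x1 at bit 7: 0x80
rsvd (3b) val=-4 bits=0x4 at bit 4: 0xc0
err (1b) val=0 bits=0x0 at bit 3: 0xc0
cnt (1b) val=1 bits=0x1 at bit 2: 0xc4
slot (2b) val=2 bits=0x2 at bit 0: 0xc6
word = 0xc6 → big-endian bytes:
  [0]=0xc6

c6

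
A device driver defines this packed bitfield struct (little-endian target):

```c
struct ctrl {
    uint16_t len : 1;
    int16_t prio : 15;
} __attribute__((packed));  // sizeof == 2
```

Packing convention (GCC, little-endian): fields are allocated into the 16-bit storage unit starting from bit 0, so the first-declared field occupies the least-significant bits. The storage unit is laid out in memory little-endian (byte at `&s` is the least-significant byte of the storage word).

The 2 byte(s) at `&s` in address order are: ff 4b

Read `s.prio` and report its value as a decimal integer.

[0]=0xff [1]=0x4b (little-endian) → word 0x4bff
len [0+:1] = (word>>0) & 0x1 = 1
prio [1+:15] = (word>>1) & 0x7fff = 9727  ←
prio signed 15b, MSB=0: value = 9727

9727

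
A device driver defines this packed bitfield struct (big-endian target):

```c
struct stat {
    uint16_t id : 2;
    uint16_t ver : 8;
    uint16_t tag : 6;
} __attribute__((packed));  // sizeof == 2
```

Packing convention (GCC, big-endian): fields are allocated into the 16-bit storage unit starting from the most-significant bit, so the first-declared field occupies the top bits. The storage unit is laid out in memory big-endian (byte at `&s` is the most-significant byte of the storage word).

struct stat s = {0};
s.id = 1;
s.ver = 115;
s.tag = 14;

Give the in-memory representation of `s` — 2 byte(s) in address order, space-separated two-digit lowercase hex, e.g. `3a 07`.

5c ce

id:2 = 1 → 0x1 << 14 → word 0x4000
ver:8 = 115 → 0x73 << 6 → word 0x5cc0
tag:6 = 14 → 0xe << 0 → word 0x5cce
word = 0x5cce → big-endian bytes:
  [0]=0x5c  [1]=0xce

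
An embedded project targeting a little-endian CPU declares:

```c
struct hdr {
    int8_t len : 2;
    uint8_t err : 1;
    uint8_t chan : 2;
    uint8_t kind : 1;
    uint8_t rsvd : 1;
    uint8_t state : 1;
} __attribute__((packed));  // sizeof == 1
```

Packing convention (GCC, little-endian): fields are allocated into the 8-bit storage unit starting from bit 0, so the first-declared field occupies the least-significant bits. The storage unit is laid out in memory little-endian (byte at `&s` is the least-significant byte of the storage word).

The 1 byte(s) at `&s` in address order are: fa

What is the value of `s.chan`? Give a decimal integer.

[0]=0xfa (little-endian) → word 0xfa
len:2 @ bit 0 → (0xfa>>0)&0x3 = 0x2
err:1 @ bit 2 → (0xfa>>2)&0x1 = 0x0
chan:2 @ bit 3 → (0xfa>>3)&0x3 = 0x3  ←
kind:1 @ bit 5 → (0xfa>>5)&0x1 = 0x1
rsvd:1 @ bit 6 → (0xfa>>6)&0x1 = 0x1
state:1 @ bit 7 → (0xfa>>7)&0x1 = 0x1

3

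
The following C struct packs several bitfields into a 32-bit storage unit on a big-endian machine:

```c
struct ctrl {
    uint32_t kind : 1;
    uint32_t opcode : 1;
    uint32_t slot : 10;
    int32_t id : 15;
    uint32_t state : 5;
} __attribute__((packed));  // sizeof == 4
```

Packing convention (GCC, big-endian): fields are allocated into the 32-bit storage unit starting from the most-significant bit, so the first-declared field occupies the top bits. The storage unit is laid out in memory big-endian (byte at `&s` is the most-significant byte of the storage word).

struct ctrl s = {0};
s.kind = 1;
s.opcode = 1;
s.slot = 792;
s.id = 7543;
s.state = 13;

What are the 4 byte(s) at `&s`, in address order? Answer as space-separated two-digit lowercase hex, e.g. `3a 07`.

kind:1 = 1 → 0x1 << 31 → word 0x80000000
opcode:1 = 1 → 0x1 << 30 → word 0xc0000000
slot:10 = 792 → 0x318 << 20 → word 0xf1800000
id:15 = 7543 → 0x1d77 << 5 → word 0xf183aee0
state:5 = 13 → 0xd << 0 → word 0xf183aeed
word = 0xf183aeed → big-endian bytes:
  [0]=0xf1  [1]=0x83  [2]=0xae  [3]=0xed

f1 83 ae ed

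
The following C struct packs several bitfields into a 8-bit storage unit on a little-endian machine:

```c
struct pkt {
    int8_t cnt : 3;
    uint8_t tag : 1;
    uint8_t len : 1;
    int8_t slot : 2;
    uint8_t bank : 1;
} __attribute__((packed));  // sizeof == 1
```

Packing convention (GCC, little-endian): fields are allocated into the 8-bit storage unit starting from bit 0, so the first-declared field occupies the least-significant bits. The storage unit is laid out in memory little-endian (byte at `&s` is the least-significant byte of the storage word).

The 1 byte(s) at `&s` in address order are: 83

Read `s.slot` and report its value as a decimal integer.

0

[0]=0x83 (little-endian) → word 0x83
cnt:3 @ bit 0 → (0x83>>0)&0x7 = 0x3
tag:1 @ bit 3 → (0x83>>3)&0x1 = 0x0
len:1 @ bit 4 → (0x83>>4)&0x1 = 0x0
slot:2 @ bit 5 → (0x83>>5)&0x3 = 0x0  ←
bank:1 @ bit 7 → (0x83>>7)&0x1 = 0x1
slot signed 2b, MSB=0: value = 0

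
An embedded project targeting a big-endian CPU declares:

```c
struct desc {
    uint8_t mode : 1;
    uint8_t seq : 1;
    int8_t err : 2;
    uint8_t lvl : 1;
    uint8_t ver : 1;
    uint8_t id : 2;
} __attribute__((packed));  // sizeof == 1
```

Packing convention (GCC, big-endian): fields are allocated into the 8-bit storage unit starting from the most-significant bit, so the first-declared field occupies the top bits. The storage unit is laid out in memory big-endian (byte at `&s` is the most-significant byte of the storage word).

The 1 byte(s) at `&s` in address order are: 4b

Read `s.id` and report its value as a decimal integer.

[0]=0x4b (big-endian) → word 0x4b
mode [7+:1] = (word>>7) & 0x1 = 0
seq [6+:1] = (word>>6) & 0x1 = 1
err [4+:2] = (word>>4) & 0x3 = 0
lvl [3+:1] = (word>>3) & 0x1 = 1
ver [2+:1] = (word>>2) & 0x1 = 0
id [0+:2] = (word>>0) & 0x3 = 3  ←

3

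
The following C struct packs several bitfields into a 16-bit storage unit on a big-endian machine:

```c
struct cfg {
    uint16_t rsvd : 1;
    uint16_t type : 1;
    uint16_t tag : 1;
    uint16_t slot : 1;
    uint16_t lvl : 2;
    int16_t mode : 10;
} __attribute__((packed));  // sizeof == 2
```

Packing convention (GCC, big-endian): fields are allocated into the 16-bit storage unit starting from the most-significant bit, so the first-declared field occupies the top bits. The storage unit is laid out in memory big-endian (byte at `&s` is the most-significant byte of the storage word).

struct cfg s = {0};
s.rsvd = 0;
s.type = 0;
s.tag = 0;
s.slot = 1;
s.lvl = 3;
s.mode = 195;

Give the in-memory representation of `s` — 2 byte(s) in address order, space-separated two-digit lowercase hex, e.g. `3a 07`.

1c c3

rsvd (1b) val=0 bits=0x0 at bit 15: 0x0000
type (1b) val=0 bits=0x0 at bit 14: 0x0000
tag (1b) val=0 bits=0x0 at bit 13: 0x0000
slot (1b) val=1 bits=0x1 at bit 12: 0x1000
lvl (2b) val=3 bits=0x3 at bit 10: 0x1c00
mode (10b) val=195 bits=0xc3 at bit 0: 0x1cc3
word = 0x1cc3 → big-endian bytes:
  [0]=0x1c  [1]=0xc3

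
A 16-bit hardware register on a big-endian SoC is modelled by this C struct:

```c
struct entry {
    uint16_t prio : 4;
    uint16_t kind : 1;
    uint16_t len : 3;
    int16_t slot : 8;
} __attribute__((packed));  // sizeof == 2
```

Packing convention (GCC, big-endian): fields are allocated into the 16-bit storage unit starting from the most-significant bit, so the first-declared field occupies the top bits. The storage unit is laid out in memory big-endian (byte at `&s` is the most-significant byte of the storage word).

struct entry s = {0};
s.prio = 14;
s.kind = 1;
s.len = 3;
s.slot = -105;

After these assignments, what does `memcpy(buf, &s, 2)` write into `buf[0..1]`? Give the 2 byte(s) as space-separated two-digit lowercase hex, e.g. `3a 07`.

eb 97

prio:4 = 14 → 0xe << 12 → word 0xe000
kind:1 = 1 → 0x1 << 11 → word 0xe800
len:3 = 3 → 0x3 << 8 → word 0xeb00
slot:8 = -105 → 0x97 << 0 → word 0xeb97
word = 0xeb97 → big-endian bytes:
  [0]=0xeb  [1]=0x97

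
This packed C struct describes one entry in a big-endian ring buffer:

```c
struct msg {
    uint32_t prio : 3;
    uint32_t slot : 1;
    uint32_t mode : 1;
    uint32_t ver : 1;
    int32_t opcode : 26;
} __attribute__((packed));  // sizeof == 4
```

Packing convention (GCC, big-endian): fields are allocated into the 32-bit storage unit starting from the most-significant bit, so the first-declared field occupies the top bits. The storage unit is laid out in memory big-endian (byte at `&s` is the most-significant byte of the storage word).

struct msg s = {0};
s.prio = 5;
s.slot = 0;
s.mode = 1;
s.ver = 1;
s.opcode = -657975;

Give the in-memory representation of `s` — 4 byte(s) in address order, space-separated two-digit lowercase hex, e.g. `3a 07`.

[29+:3] prio=5 & 0x7 = 0x5; word=0xa0000000
[28+:1] slot=0 & 0x1 = 0x0; word=0xa0000000
[27+:1] mode=1 & 0x1 = 0x1; word=0xa8000000
[26+:1] ver=1 & 0x1 = 0x1; word=0xac000000
[0+:26] opcode=-657975 & 0x3ffffff = 0x3f5f5c9; word=0xaff5f5c9
word = 0xaff5f5c9 → big-endian bytes:
  [0]=0xaf  [1]=0xf5  [2]=0xf5  [3]=0xc9

af f5 f5 c9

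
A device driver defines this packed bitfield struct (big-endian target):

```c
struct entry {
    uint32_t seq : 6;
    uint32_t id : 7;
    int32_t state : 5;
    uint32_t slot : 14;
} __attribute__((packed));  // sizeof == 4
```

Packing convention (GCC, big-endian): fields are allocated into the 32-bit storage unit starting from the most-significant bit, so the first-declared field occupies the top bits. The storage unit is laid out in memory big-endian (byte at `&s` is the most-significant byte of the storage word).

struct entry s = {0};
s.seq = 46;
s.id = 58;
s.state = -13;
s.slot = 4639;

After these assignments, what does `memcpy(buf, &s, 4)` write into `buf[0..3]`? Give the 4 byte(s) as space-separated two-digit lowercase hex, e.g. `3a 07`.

[26+:6] seq=46 & 0x3f = 0x2e; word=0xb8000000
[19+:7] id=58 & 0x7f = 0x3a; word=0xb9d00000
[14+:5] state=-13 & 0x1f = 0x13; word=0xb9d4c000
[0+:14] slot=4639 & 0x3fff = 0x121f; word=0xb9d4d21f
word = 0xb9d4d21f → big-endian bytes:
  [0]=0xb9  [1]=0xd4  [2]=0xd2  [3]=0x1f

b9 d4 d2 1f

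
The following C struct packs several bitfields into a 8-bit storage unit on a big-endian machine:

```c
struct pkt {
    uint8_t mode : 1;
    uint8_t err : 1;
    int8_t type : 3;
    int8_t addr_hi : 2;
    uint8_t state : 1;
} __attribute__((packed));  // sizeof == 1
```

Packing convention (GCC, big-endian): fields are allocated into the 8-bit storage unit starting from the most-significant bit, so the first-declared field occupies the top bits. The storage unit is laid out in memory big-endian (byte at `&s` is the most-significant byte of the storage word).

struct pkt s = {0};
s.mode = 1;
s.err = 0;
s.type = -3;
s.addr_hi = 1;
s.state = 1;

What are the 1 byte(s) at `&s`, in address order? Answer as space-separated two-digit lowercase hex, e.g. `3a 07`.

ab

mode:1 = 1 → 0x1 << 7 → word 0x80
err:1 = 0 → 0x0 << 6 → word 0x80
type:3 = -3 → 0x5 << 3 → word 0xa8
addr_hi:2 = 1 → 0x1 << 1 → word 0xaa
state:1 = 1 → 0x1 << 0 → word 0xab
word = 0xab → big-endian bytes:
  [0]=0xab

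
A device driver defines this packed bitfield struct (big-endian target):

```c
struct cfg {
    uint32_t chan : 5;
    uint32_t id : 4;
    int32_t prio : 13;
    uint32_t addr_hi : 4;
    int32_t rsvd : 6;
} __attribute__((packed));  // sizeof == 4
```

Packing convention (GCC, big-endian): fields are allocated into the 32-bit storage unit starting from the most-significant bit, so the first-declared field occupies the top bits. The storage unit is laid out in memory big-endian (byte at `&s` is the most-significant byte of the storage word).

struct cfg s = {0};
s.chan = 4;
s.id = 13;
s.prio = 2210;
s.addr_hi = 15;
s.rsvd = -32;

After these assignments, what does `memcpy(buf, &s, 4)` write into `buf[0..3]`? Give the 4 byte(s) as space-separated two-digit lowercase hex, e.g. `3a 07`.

26 a2 8b e0

chan (5b) val=4 bits=0x4 at bit 27: 0x20000000
id (4b) val=13 bits=0xd at bit 23: 0x26800000
prio (13b) val=2210 bits=0x8a2 at bit 10: 0x26a28800
addr_hi (4b) val=15 bits=0xf at bit 6: 0x26a28bc0
rsvd (6b) val=-32 bits=0x20 at bit 0: 0x26a28be0
word = 0x26a28be0 → big-endian bytes:
  [0]=0x26  [1]=0xa2  [2]=0x8b  [3]=0xe0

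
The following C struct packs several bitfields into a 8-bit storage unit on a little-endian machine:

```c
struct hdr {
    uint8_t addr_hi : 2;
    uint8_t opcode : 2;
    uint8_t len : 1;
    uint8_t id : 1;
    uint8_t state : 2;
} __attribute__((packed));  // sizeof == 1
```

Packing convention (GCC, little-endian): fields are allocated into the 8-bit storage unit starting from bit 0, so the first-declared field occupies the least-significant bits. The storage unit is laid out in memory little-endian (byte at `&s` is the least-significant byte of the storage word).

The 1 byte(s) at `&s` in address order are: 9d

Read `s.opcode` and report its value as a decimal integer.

[0]=0x9d (little-endian) → word 0x9d
addr_hi [0+:2] = (word>>0) & 0x3 = 1
opcode [2+:2] = (word>>2) & 0x3 = 3  ←
len [4+:1] = (word>>4) & 0x1 = 1
id [5+:1] = (word>>5) & 0x1 = 0
state [6+:2] = (word>>6) & 0x3 = 2

3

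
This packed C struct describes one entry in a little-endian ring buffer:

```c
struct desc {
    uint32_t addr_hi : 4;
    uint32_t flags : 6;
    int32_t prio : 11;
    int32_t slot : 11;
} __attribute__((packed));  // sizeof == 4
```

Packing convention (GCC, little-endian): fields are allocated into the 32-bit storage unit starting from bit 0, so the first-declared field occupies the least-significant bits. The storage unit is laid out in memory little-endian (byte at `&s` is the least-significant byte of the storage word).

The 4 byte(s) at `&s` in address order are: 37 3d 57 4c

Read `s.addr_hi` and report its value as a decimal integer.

[0]=0x37 [1]=0x3d [2]=0x57 [3]=0x4c (little-endian) → word 0x4c573d37
addr_hi [0+:4] = (word>>0) & 0xf = 7  ←
flags [4+:6] = (word>>4) & 0x3f = 19
prio [10+:11] = (word>>10) & 0x7ff = 1487
slot [21+:11] = (word>>21) & 0x7ff = 610

7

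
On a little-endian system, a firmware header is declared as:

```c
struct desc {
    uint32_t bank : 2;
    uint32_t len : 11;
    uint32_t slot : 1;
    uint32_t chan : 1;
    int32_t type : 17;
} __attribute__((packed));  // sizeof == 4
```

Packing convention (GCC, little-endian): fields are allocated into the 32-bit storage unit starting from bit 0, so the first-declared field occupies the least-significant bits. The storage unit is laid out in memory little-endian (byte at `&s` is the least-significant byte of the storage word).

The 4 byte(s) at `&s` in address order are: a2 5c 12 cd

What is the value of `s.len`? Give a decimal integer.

[0]=0xa2 [1]=0x5c [2]=0x12 [3]=0xcd (little-endian) → word 0xcd125ca2
bank:2 @ bit 0 → (0xcd125ca2>>0)&0x3 = 0x2
len:11 @ bit 2 → (0xcd125ca2>>2)&0x7ff = 0x728  ←
slot:1 @ bit 13 → (0xcd125ca2>>13)&0x1 = 0x0
chan:1 @ bit 14 → (0xcd125ca2>>14)&0x1 = 0x1
type:17 @ bit 15 → (0xcd125ca2>>15)&0x1ffff = 0x19a24

1832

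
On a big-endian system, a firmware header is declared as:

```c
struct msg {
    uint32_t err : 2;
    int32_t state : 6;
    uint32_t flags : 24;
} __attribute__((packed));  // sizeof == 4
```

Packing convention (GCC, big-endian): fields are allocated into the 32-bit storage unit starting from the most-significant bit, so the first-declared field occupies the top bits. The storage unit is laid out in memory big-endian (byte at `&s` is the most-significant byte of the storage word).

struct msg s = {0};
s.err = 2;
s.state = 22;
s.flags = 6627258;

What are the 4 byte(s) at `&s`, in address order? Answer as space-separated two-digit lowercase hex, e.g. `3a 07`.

96 65 1f ba

err:2 = 2 → 0x2 << 30 → word 0x80000000
state:6 = 22 → 0x16 << 24 → word 0x96000000
flags:24 = 6627258 → 0x651fba << 0 → word 0x96651fba
word = 0x96651fba → big-endian bytes:
  [0]=0x96  [1]=0x65  [2]=0x1f  [3]=0xba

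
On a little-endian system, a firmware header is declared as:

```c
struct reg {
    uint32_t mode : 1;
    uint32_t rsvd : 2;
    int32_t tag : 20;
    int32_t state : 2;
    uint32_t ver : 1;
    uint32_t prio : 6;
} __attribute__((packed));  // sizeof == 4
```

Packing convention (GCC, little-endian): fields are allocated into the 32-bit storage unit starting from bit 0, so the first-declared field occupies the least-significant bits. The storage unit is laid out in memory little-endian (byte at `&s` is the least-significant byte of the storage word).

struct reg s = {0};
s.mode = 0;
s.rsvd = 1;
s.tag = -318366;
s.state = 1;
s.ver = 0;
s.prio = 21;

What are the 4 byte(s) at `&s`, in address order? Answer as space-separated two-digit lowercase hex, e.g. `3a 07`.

12 23 d9 54

mode (1b) val=0 bits=0x0 at bit 0: 0x00000000
rsvd (2b) val=1 bits=0x1 at bit 1: 0x00000002
tag (20b) val=-318366 bits=0xb2462 at bit 3: 0x00592312
state (2b) val=1 bits=0x1 at bit 23: 0x00d92312
ver (1b) val=0 bits=0x0 at bit 25: 0x00d92312
prio (6b) val=21 bits=0x15 at bit 26: 0x54d92312
word = 0x54d92312 → little-endian bytes:
  [0]=0x12  [1]=0x23  [2]=0xd9  [3]=0x54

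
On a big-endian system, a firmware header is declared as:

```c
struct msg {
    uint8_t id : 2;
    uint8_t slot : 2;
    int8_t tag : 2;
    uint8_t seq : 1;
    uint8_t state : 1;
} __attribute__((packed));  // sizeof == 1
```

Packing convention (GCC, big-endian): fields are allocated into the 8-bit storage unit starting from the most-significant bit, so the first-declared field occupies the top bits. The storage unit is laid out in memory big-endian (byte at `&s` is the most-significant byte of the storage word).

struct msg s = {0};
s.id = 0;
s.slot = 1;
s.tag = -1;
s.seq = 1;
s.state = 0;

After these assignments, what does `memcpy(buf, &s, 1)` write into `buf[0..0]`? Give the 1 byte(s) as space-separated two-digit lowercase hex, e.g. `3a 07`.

1e

id (2b) val=0 bits=0x0 at bit 6: 0x00
slot (2b) val=1 bits=0x1 at bit 4: 0x10
tag (2b) val=-1 bits=0x3 at bit 2: 0x1c
seq (1b) val=1 bits=0x1 at bit 1: 0x1e
state (1b) val=0 bits=0x0 at bit 0: 0x1e
word = 0x1e → big-endian bytes:
  [0]=0x1e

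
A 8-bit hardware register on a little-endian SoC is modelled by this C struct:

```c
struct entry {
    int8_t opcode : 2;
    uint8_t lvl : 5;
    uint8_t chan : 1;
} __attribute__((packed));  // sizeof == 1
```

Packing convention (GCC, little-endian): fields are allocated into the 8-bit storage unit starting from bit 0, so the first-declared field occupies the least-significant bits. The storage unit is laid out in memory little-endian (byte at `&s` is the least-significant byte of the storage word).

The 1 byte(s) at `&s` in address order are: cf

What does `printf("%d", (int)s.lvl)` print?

19

[0]=0xcf (little-endian) → word 0xcf
opcode [0+:2] = (word>>0) & 0x3 = 3
lvl [2+:5] = (word>>2) & 0x1f = 19  ←
chan [7+:1] = (word>>7) & 0x1 = 1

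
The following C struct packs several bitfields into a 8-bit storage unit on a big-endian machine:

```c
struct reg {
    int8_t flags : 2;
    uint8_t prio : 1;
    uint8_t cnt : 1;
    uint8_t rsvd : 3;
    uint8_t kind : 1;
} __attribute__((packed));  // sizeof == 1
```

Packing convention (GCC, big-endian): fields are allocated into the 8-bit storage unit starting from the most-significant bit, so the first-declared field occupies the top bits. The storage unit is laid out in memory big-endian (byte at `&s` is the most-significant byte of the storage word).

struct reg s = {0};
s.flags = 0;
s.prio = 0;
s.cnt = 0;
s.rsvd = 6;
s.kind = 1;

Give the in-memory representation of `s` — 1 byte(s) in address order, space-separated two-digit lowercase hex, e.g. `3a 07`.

0d

flags (2b) val=0 bits=0x0 at bit 6: 0x00
prio (1b) val=0 bits=0x0 at bit 5: 0x00
cnt (1b) val=0 bits=0x0 at bit 4: 0x00
rsvd (3b) val=6 bits=0x6 at bit 1: 0x0c
kind (1b) val=1 bits=0x1 at bit 0: 0x0d
word = 0x0d → big-endian bytes:
  [0]=0x0d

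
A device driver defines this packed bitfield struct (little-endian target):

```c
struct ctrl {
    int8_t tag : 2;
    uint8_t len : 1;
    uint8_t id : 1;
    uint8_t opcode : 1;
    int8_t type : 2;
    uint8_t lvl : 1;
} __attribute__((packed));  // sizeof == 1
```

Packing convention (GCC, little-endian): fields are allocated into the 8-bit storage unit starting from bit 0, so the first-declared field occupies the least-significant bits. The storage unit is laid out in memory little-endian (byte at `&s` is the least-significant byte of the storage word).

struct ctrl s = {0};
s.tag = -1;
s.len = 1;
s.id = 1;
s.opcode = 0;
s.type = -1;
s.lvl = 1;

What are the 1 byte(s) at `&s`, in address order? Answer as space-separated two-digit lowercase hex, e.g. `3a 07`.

[0+:2] tag=-1 & 0x3 = 0x3; word=0x03
[2+:1] len=1 & 0x1 = 0x1; word=0x07
[3+:1] id=1 & 0x1 = 0x1; word=0x0f
[4+:1] opcode=0 & 0x1 = 0x0; word=0x0f
[5+:2] type=-1 & 0x3 = 0x3; word=0x6f
[7+:1] lvl=1 & 0x1 = 0x1; word=0xef
word = 0xef → little-endian bytes:
  [0]=0xef

ef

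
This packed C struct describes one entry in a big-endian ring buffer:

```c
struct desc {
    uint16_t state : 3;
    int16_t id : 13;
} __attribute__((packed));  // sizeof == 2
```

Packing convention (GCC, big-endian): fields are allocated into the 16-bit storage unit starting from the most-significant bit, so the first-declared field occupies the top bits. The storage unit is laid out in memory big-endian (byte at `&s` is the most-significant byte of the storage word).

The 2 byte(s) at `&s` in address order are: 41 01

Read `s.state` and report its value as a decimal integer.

[0]=0x41 [1]=0x01 (big-endian) → word 0x4101
state:3 @ bit 13 → (0x4101>>13)&0x7 = 0x2  ←
id:13 @ bit 0 → (0x4101>>0)&0x1fff = 0x101

2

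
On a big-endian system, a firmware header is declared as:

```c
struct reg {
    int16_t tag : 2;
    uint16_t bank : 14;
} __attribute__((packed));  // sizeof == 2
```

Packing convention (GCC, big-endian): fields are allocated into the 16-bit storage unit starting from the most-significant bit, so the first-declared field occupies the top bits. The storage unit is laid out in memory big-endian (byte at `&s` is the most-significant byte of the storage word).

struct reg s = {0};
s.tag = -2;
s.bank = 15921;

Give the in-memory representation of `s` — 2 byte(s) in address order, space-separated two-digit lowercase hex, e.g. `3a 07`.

tag:2 = -2 → 0x2 << 14 → word 0x8000
bank:14 = 15921 → 0x3e31 << 0 → word 0xbe31
word = 0xbe31 → big-endian bytes:
  [0]=0xbe  [1]=0x31

be 31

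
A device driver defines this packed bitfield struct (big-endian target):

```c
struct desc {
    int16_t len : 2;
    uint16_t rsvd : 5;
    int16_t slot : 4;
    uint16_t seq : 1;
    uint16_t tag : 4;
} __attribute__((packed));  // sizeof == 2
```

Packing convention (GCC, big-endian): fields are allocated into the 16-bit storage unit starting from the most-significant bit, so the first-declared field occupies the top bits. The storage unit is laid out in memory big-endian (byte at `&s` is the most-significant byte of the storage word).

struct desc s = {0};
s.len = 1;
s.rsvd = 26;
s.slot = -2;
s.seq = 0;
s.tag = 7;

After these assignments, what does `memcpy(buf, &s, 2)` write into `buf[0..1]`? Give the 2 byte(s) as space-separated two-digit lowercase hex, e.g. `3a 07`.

[14+:2] len=1 & 0x3 = 0x1; word=0x4000
[9+:5] rsvd=26 & 0x1f = 0x1a; word=0x7400
[5+:4] slot=-2 & 0xf = 0xe; word=0x75c0
[4+:1] seq=0 & 0x1 = 0x0; word=0x75c0
[0+:4] tag=7 & 0xf = 0x7; word=0x75c7
word = 0x75c7 → big-endian bytes:
  [0]=0x75  [1]=0xc7

75 c7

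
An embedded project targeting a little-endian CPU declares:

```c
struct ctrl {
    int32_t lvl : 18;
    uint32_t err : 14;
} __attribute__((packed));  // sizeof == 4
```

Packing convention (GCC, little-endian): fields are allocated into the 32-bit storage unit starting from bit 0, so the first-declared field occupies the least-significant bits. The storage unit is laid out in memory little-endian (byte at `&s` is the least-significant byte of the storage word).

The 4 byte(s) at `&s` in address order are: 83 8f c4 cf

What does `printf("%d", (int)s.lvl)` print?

[0]=0x83 [1]=0x8f [2]=0xc4 [3]=0xcf (little-endian) → word 0xcfc48f83
lvl [0+:18] = (word>>0) & 0x3ffff = 36739  ←
err [18+:14] = (word>>18) & 0x3fff = 13297
lvl signed 18b, MSB=0: value = 36739

36739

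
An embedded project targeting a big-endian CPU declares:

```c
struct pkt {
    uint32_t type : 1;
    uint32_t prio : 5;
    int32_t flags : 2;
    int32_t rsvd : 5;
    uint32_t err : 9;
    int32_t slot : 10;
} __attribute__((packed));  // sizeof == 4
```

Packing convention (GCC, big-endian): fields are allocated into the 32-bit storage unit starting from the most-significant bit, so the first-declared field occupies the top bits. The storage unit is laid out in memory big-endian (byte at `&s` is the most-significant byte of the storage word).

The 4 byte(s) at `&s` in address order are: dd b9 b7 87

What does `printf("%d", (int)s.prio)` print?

[0]=0xdd [1]=0xb9 [2]=0xb7 [3]=0x87 (big-endian) → word 0xddb9b787
type [31+:1] = (word>>31) & 0x1 = 1
prio [26+:5] = (word>>26) & 0x1f = 23  ←
flags [24+:2] = (word>>24) & 0x3 = 1
rsvd [19+:5] = (word>>19) & 0x1f = 23
err [10+:9] = (word>>10) & 0x1ff = 109
slot [0+:10] = (word>>0) & 0x3ff = 903

23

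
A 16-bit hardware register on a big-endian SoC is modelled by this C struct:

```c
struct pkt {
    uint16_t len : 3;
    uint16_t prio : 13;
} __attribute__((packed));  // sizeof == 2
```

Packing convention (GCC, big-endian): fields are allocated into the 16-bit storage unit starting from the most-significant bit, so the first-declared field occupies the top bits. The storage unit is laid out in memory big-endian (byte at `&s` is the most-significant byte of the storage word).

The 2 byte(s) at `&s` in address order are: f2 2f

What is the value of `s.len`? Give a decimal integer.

[0]=0xf2 [1]=0x2f (big-endian) → word 0xf22f
len:3 @ bit 13 → (0xf22f>>13)&0x7 = 0x7  ←
prio:13 @ bit 0 → (0xf22f>>0)&0x1fff = 0x122f

7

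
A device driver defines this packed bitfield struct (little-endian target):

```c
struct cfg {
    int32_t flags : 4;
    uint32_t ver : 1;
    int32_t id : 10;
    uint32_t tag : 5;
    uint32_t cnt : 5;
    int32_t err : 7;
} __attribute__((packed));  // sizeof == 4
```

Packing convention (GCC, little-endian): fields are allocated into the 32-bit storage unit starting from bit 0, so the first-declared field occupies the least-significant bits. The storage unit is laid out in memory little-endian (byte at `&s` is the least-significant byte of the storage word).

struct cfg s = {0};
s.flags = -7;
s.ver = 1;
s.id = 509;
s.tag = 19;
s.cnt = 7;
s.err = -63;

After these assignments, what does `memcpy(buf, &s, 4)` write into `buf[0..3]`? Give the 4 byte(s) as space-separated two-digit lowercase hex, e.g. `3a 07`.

b9 bf 79 82

flags (4b) val=-7 bits=0x9 at bit 0: 0x00000009
ver (1b) val=1 bits=0x1 at bit 4: 0x00000019
id (10b) val=509 bits=0x1fd at bit 5: 0x00003fb9
tag (5b) val=19 bits=0x13 at bit 15: 0x0009bfb9
cnt (5b) val=7 bits=0x7 at bit 20: 0x0079bfb9
err (7b) val=-63 bits=0x41 at bit 25: 0x8279bfb9
word = 0x8279bfb9 → little-endian bytes:
  [0]=0xb9  [1]=0xbf  [2]=0x79  [3]=0x82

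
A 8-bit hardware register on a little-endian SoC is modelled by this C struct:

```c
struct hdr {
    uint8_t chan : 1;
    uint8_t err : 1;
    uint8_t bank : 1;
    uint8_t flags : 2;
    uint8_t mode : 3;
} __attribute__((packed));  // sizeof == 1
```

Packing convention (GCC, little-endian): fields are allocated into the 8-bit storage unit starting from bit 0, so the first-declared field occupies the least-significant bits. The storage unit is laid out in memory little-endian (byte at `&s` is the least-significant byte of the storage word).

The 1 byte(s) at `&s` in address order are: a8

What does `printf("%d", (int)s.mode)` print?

5

[0]=0xa8 (little-endian) → word 0xa8
chan:1 @ bit 0 → (0xa8>>0)&0x1 = 0x0
err:1 @ bit 1 → (0xa8>>1)&0x1 = 0x0
bank:1 @ bit 2 → (0xa8>>2)&0x1 = 0x0
flags:2 @ bit 3 → (0xa8>>3)&0x3 = 0x1
mode:3 @ bit 5 → (0xa8>>5)&0x7 = 0x5  ←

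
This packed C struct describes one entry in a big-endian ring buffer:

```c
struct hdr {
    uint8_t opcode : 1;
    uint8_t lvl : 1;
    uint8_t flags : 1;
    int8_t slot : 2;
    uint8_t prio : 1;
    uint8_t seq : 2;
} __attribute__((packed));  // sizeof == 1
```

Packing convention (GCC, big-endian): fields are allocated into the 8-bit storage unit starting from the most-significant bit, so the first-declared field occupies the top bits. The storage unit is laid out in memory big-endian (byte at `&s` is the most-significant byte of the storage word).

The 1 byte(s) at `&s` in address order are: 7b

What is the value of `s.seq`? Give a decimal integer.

[0]=0x7b (big-endian) → word 0x7b
opcode:1 @ bit 7 → (0x7b>>7)&0x1 = 0x0
lvl:1 @ bit 6 → (0x7b>>6)&0x1 = 0x1
flags:1 @ bit 5 → (0x7b>>5)&0x1 = 0x1
slot:2 @ bit 3 → (0x7b>>3)&0x3 = 0x3
prio:1 @ bit 2 → (0x7b>>2)&0x1 = 0x0
seq:2 @ bit 0 → (0x7b>>0)&0x3 = 0x3  ←

3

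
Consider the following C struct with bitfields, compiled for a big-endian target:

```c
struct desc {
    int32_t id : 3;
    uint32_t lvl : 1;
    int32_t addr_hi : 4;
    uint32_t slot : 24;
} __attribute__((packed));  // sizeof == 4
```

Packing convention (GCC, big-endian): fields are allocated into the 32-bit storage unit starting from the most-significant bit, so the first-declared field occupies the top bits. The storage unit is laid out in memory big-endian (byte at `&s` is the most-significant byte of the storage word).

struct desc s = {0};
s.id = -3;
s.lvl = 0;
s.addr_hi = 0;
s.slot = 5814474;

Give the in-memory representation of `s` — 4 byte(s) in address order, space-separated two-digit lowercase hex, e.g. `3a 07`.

a0 58 b8 ca

id (3b) val=-3 bits=0x5 at bit 29: 0xa0000000
lvl (1b) val=0 bits=0x0 at bit 28: 0xa0000000
addr_hi (4b) val=0 bits=0x0 at bit 24: 0xa0000000
slot (24b) val=5814474 bits=0x58b8ca at bit 0: 0xa058b8ca
word = 0xa058b8ca → big-endian bytes:
  [0]=0xa0  [1]=0x58  [2]=0xb8  [3]=0xca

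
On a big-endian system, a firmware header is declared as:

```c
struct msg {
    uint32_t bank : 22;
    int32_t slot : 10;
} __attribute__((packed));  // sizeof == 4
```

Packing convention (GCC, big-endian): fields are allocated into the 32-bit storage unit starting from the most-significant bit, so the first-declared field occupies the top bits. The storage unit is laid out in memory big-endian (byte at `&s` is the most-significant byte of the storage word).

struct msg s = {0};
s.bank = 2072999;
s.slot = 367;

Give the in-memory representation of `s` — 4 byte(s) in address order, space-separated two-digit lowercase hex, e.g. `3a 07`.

7e 86 9d 6f

bank:22 = 2072999 → 0x1fa1a7 << 10 → word 0x7e869c00
slot:10 = 367 → 0x16f << 0 → word 0x7e869d6f
word = 0x7e869d6f → big-endian bytes:
  [0]=0x7e  [1]=0x86  [2]=0x9d  [3]=0x6f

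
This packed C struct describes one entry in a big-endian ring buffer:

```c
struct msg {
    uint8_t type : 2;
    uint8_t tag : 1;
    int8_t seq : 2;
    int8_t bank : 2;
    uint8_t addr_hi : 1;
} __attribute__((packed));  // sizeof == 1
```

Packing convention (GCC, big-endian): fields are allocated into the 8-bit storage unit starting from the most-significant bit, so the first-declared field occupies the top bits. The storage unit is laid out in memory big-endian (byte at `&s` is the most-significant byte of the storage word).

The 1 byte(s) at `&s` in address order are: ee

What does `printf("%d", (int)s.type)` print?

[0]=0xee (big-endian) → word 0xee
type [6+:2] = (word>>6) & 0x3 = 3  ←
tag [5+:1] = (word>>5) & 0x1 = 1
seq [3+:2] = (word>>3) & 0x3 = 1
bank [1+:2] = (word>>1) & 0x3 = 3
addr_hi [0+:1] = (word>>0) & 0x1 = 0

3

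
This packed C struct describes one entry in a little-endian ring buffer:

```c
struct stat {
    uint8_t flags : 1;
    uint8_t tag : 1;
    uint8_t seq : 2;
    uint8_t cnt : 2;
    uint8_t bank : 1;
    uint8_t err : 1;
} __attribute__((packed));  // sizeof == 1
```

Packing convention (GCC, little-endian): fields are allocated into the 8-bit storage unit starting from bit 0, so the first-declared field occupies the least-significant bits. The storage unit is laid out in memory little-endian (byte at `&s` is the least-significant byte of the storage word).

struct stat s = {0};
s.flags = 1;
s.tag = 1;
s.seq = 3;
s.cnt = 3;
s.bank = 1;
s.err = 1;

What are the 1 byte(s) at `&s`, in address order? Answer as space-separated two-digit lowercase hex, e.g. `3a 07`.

[0+:1] flags=1 & 0x1 = 0x1; word=0x01
[1+:1] tag=1 & 0x1 = 0x1; word=0x03
[2+:2] seq=3 & 0x3 = 0x3; word=0x0f
[4+:2] cnt=3 & 0x3 = 0x3; word=0x3f
[6+:1] bank=1 & 0x1 = 0x1; word=0x7f
[7+:1] err=1 & 0x1 = 0x1; word=0xff
word = 0xff → little-endian bytes:
  [0]=0xff

ff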